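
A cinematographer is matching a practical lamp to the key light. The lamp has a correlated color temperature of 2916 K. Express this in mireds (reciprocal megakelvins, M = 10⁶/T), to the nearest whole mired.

M = 10⁶ / 2916 = 342.936 → 343 mireds.

343 mireds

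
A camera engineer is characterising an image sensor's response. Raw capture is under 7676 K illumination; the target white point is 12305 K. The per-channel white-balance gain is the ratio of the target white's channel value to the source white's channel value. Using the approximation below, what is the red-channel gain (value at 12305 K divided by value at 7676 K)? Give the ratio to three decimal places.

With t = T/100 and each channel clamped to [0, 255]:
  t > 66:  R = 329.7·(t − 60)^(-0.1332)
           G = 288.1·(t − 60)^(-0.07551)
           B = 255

At 7676 K (t = 76.76):
  R = 329.7·(76.76 − 60)^(-0.1332) = 329.7·16.76^(-0.1332) = 329.7·0.68695 = 226.488.
At 12305 K (t = 123.05):
  R = 329.7·(123.05 − 60)^(-0.1332) = 329.7·63.05^(-0.1332) = 329.7·0.57581 = 189.846.
Gain = 189.846 / 226.488 = 0.8382 → 0.838.

0.838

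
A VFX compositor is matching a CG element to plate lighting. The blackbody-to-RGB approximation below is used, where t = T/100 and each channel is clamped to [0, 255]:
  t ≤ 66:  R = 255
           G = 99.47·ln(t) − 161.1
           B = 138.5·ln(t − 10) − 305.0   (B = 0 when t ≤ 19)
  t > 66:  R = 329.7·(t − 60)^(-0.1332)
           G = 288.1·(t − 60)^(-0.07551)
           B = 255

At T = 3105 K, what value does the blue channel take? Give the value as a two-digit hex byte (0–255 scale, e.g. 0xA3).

0x75

t = 3105/100 = 31.05; the t ≤ 66 branch applies.
B = 138.5·ln(31.05 − 10) − 305.0 = 138.5·ln 21.05 − 305.0 = 138.5·3.0469 − 305.0 = 116.996.
Rounded: 117; in hex, 0x75.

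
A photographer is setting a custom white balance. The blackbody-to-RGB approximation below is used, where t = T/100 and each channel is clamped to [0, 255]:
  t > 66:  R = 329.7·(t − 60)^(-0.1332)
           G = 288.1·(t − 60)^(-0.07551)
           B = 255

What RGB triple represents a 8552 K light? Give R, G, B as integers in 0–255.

R=214, G=226, B=255

t = 8552/100 = 85.52; the t > 66 branch applies.
R = 329.7·(85.52 − 60)^(-0.1332) = 329.7·25.52^(-0.1332) = 329.7·0.64954 = 214.152.
G = 288.1·(85.52 − 60)^(-0.07551) = 288.1·25.52^(-0.07551) = 288.1·0.78301 = 225.585.
B = 255 by definition for t > 66.
Rounded: (214, 226, 255).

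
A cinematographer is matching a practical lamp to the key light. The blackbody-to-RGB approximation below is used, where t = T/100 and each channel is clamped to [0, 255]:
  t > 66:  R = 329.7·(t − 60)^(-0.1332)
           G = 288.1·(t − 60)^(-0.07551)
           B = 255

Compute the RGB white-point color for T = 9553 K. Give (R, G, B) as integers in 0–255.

(205, 220, 255)

t = 9553/100 = 95.53; the t > 66 branch applies.
R = 329.7·(95.53 − 60)^(-0.1332) = 329.7·35.53^(-0.1332) = 329.7·0.62153 = 204.918.
G = 288.1·(95.53 − 60)^(-0.07551) = 288.1·35.53^(-0.07551) = 288.1·0.76369 = 220.018.
B = 255 by definition for t > 66.
Rounded: (205, 220, 255).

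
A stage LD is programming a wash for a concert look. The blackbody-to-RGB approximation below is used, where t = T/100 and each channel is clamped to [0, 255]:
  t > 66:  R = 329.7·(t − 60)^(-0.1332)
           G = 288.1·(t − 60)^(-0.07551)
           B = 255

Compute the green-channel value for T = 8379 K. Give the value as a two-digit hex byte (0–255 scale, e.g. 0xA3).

t = 8379/100 = 83.79; the t > 66 branch applies.
G = 288.1·(83.79 − 60)^(-0.07551) = 288.1·23.79^(-0.07551) = 288.1·0.78717 = 226.784.
Rounded: 227; in hex, 0xE3.

0xE3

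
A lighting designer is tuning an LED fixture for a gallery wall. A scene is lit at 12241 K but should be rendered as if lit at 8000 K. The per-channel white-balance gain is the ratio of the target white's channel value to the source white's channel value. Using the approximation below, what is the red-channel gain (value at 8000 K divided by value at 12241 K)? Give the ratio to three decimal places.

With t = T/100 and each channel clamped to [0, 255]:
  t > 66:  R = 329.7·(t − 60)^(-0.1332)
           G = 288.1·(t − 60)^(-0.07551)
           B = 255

At 12241 K (t = 122.41):
  R = 329.7·(122.41 − 60)^(-0.1332) = 329.7·62.41^(-0.1332) = 329.7·0.57660 = 190.104.
At 8000 K (t = 80):
  R = 329.7·(80 − 60)^(-0.1332) = 329.7·20^(-0.1332) = 329.7·0.67097 = 221.219.
Gain = 221.219 / 190.104 = 1.1637 → 1.164.

1.164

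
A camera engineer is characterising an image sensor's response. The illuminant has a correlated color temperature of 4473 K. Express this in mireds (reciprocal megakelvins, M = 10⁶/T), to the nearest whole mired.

M = 10⁶ / 4473 = 223.564 → 224 mireds.

224 mireds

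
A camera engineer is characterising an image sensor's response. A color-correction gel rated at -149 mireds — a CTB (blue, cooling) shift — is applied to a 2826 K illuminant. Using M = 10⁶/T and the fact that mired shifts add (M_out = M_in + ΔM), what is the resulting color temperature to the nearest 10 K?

M_in = 10⁶/2826 = 353.86 mireds.
M_out = 353.86 + (-149) = 204.86 mireds.
T_out = 10⁶/204.86 = 4881.5 K → 4880 K.

4880 K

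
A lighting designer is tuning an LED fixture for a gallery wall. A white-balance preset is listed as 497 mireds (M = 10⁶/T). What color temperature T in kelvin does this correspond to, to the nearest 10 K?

2010 K

T = 10⁶ / 497 = 2012.07 K → 2010 K.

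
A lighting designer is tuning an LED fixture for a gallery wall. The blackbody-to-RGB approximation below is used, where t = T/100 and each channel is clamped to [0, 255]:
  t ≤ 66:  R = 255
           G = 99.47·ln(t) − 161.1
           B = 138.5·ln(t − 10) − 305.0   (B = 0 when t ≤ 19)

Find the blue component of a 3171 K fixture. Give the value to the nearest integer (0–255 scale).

t = 3171/100 = 31.71; the t ≤ 66 branch applies.
B = 138.5·ln(31.71 − 10) − 305.0 = 138.5·ln 21.71 − 305.0 = 138.5·3.0778 − 305.0 = 121.272.
Rounded: 121.

121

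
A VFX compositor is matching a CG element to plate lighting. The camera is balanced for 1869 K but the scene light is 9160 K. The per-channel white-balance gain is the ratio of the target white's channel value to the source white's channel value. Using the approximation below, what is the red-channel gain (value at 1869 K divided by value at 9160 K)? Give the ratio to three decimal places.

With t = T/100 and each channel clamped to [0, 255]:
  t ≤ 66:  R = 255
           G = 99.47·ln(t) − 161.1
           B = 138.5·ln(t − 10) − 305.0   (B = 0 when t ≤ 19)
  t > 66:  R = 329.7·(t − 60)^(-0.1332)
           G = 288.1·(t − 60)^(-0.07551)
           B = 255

At 9160 K (t = 91.6):
  R = 329.7·(91.6 − 60)^(-0.1332) = 329.7·31.6^(-0.1332) = 329.7·0.63131 = 208.142.
At 1869 K (t = 18.69):
  R = 255 by definition for t ≤ 66.
Gain = 255.000 / 208.142 = 1.2251 → 1.225.

1.225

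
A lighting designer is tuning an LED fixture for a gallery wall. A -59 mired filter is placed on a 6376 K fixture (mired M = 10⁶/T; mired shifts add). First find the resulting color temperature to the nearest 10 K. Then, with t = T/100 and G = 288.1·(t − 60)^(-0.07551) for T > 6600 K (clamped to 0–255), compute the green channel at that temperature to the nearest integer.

M_in = 10⁶/6376 = 156.84; M_out = 156.84 + (-59) = 97.84.
T_out = 10⁶/97.84 = 10221.0 K → 10220 K; t = 102.2.
G = 288.1·(102.2 − 60)^(-0.07551) = 288.1·42.2^(-0.07551) = 288.1·0.75383 = 217.178.
Rounded: 217.

217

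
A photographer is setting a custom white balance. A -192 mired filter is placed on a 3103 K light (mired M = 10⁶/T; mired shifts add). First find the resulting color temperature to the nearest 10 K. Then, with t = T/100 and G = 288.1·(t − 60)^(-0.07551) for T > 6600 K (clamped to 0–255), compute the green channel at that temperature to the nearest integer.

233

M_in = 10⁶/3103 = 322.27; M_out = 322.27 + (-192) = 130.27.
T_out = 10⁶/130.27 = 7676.4 K → 7680 K; t = 76.8.
G = 288.1·(76.8 − 60)^(-0.07551) = 288.1·16.8^(-0.07551) = 288.1·0.80812 = 232.820.
Rounded: 233.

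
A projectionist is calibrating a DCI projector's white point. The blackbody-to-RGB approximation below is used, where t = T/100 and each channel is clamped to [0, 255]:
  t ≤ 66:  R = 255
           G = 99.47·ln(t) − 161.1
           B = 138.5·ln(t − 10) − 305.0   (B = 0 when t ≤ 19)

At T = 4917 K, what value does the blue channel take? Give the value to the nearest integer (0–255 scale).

t = 4917/100 = 49.17; the t ≤ 66 branch applies.
B = 138.5·ln(49.17 − 10) − 305.0 = 138.5·ln 39.17 − 305.0 = 138.5·3.6679 − 305.0 = 203.006.
Rounded: 203.

203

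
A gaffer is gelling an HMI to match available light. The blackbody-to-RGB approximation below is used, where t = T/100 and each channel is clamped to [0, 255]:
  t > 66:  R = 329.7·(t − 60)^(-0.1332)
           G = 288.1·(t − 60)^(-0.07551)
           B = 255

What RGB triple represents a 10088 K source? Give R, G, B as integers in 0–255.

R=201, G=218, B=255

t = 10088/100 = 100.88; the t > 66 branch applies.
R = 329.7·(100.88 − 60)^(-0.1332) = 329.7·40.88^(-0.1332) = 329.7·0.61002 = 201.125.
G = 288.1·(100.88 − 60)^(-0.07551) = 288.1·40.88^(-0.07551) = 288.1·0.75564 = 217.700.
B = 255 by definition for t > 66.
Rounded: (201, 218, 255).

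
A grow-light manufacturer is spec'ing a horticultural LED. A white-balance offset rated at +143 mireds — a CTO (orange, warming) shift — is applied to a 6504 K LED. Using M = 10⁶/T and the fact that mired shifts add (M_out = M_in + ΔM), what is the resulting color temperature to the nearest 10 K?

M_in = 10⁶/6504 = 153.75 mireds.
M_out = 153.75 + (+143) = 296.75 mireds.
T_out = 10⁶/296.75 = 3369.8 K → 3370 K.

3370 K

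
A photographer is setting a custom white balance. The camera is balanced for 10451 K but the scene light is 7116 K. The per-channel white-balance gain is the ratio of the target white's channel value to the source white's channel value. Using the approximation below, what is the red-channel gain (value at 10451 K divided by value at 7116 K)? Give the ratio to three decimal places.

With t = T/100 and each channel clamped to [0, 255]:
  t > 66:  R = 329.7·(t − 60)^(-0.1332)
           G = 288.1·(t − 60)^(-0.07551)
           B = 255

At 7116 K (t = 71.16):
  R = 329.7·(71.16 − 60)^(-0.1332) = 329.7·11.16^(-0.1332) = 329.7·0.72519 = 239.095.
At 10451 K (t = 104.51):
  R = 329.7·(104.51 − 60)^(-0.1332) = 329.7·44.51^(-0.1332) = 329.7·0.60315 = 198.859.
Gain = 198.859 / 239.095 = 0.8317 → 0.832.

0.832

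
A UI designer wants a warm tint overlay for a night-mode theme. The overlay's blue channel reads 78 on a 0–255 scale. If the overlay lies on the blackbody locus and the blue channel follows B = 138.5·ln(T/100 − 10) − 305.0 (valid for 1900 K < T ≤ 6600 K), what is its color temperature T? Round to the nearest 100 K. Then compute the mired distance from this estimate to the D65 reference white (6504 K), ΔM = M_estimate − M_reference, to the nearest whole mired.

+231 mireds

ln(t − 10) = (78 + 305.0) / 138.5 = 2.7653.
t − 10 = e^2.7653 = 15.884, so t = 25.884.
T = 100·t = 2588 K → 2600 K to the nearest 100 K.
M_estimate = 10⁶/2600 = 384.62; M_reference = 10⁶/6504 = 153.75.
ΔM = 384.62 − 153.75 = 230.86 → +231 mireds.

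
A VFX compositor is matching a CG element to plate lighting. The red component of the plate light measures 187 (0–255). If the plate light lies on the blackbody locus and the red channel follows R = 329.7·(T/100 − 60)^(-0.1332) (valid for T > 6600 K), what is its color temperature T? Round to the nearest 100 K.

(t − 60)^(-0.1332) = 187/329.7 = 0.56718.
t − 60 = 0.56718^(1/-0.1332) = 0.56718^(-7.508) = 70.620, so t = 130.620.
T = 100·t = 13062 K → 13100 K to the nearest 100 K.

13100 K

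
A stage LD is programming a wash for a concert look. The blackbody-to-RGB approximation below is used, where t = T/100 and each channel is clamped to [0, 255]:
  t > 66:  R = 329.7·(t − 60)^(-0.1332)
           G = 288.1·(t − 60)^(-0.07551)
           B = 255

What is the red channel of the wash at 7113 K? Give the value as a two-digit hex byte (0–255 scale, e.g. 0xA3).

t = 7113/100 = 71.13; the t > 66 branch applies.
R = 329.7·(71.13 − 60)^(-0.1332) = 329.7·11.13^(-0.1332) = 329.7·0.72545 = 239.181.
Rounded: 239; in hex, 0xEF.

0xEF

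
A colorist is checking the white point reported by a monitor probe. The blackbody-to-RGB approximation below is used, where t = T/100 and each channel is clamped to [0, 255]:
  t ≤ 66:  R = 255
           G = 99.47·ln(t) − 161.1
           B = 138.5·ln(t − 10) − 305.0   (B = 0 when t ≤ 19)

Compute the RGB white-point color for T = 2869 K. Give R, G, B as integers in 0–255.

t = 2869/100 = 28.69; the t ≤ 66 branch applies.
R = 255 by definition for t ≤ 66.
G = 99.47·ln 28.69 − 161.1 = 99.47·3.3565 − 161.1 = 172.776.
B = 138.5·ln(28.69 − 10) − 305.0 = 138.5·ln 18.69 − 305.0 = 138.5·2.9280 − 305.0 = 100.526.
Rounded: (255, 173, 101).

R=255, G=173, B=101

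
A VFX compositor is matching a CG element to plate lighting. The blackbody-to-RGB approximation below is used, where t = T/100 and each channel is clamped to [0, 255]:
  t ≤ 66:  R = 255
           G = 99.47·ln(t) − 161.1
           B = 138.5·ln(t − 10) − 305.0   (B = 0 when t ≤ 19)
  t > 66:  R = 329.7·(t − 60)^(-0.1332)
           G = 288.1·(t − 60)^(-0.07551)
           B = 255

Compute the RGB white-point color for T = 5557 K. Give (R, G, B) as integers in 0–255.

(255, 239, 224)

t = 5557/100 = 55.57; the t ≤ 66 branch applies.
R = 255 by definition for t ≤ 66.
G = 99.47·ln 55.57 − 161.1 = 99.47·4.0176 − 161.1 = 238.535.
B = 138.5·ln(55.57 − 10) − 305.0 = 138.5·ln 45.57 − 305.0 = 138.5·3.8192 − 305.0 = 223.966.
Rounded: (255, 239, 224).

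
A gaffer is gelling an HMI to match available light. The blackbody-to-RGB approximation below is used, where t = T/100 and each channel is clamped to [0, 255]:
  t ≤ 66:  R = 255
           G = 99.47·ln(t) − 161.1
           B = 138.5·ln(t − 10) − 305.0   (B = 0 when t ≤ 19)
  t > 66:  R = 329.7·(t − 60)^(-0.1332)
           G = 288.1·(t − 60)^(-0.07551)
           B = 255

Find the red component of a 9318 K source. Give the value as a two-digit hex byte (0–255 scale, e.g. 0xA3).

t = 9318/100 = 93.18; the t > 66 branch applies.
R = 329.7·(93.18 − 60)^(-0.1332) = 329.7·33.18^(-0.1332) = 329.7·0.62722 = 206.794.
Rounded: 207; in hex, 0xCF.

0xCF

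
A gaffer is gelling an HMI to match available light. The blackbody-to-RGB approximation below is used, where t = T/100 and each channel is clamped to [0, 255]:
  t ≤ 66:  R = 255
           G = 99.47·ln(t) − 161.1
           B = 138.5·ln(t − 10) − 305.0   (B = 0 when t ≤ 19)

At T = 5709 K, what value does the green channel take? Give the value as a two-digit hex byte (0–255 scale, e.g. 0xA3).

t = 5709/100 = 57.09; the t ≤ 66 branch applies.
G = 99.47·ln 57.09 − 161.1 = 99.47·4.0446 − 161.1 = 241.219.
Rounded: 241; in hex, 0xF1.

0xF1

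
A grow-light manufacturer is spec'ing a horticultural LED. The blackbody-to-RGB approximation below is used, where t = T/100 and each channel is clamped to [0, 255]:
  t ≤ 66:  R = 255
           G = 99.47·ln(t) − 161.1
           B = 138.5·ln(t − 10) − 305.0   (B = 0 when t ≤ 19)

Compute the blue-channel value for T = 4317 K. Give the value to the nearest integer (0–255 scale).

180

t = 4317/100 = 43.17; the t ≤ 66 branch applies.
B = 138.5·ln(43.17 − 10) − 305.0 = 138.5·ln 33.17 − 305.0 = 138.5·3.5016 − 305.0 = 179.978.
Rounded: 180.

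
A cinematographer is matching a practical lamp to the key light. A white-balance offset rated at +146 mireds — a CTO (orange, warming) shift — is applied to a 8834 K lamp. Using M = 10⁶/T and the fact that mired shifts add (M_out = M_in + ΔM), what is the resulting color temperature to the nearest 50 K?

3850 K

M_in = 10⁶/8834 = 113.20 mireds.
M_out = 113.20 + (+146) = 259.20 mireds.
T_out = 10⁶/259.20 = 3858.0 K → 3850 K.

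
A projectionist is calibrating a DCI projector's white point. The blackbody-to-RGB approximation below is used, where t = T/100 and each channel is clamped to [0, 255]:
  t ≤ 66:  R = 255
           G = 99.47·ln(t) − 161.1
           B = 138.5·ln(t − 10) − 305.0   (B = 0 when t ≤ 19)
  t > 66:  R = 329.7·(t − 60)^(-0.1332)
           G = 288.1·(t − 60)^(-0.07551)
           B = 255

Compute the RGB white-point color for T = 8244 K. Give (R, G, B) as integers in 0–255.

t = 8244/100 = 82.44; the t > 66 branch applies.
R = 329.7·(82.44 − 60)^(-0.1332) = 329.7·22.44^(-0.1332) = 329.7·0.66076 = 217.853.
G = 288.1·(82.44 − 60)^(-0.07551) = 288.1·22.44^(-0.07551) = 288.1·0.79065 = 227.786.
B = 255 by definition for t > 66.
Rounded: (218, 228, 255).

(218, 228, 255)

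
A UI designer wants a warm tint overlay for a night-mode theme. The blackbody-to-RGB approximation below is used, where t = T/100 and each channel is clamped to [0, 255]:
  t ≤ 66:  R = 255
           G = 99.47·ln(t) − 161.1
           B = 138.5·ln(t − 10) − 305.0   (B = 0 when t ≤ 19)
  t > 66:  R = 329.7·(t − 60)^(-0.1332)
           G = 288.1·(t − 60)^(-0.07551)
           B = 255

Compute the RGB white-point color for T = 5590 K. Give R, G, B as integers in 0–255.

R=255, G=239, B=225

t = 5590/100 = 55.9; the t ≤ 66 branch applies.
R = 255 by definition for t ≤ 66.
G = 99.47·ln 55.9 − 161.1 = 99.47·4.0236 − 161.1 = 239.124.
B = 138.5·ln(55.9 − 10) − 305.0 = 138.5·ln 45.9 − 305.0 = 138.5·3.8265 − 305.0 = 224.965.
Rounded: (255, 239, 225).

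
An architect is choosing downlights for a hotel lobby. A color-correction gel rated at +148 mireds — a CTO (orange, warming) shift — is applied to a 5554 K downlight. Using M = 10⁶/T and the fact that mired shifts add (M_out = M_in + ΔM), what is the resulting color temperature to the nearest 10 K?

M_in = 10⁶/5554 = 180.05 mireds.
M_out = 180.05 + (+148) = 328.05 mireds.
T_out = 10⁶/328.05 = 3048.3 K → 3050 K.

3050 K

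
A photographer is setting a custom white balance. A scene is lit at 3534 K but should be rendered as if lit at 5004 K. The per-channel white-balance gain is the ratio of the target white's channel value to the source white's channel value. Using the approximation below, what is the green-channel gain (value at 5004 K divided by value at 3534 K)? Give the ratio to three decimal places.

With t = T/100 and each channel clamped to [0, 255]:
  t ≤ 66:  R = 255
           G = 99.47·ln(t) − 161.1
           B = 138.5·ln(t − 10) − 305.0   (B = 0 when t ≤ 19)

1.179

At 3534 K (t = 35.34):
  G = 99.47·ln 35.34 − 161.1 = 99.47·3.5650 − 161.1 = 193.512.
At 5004 K (t = 50.04):
  G = 99.47·ln 50.04 − 161.1 = 99.47·3.9128 − 161.1 = 228.108.
Gain = 228.108 / 193.512 = 1.1788 → 1.179.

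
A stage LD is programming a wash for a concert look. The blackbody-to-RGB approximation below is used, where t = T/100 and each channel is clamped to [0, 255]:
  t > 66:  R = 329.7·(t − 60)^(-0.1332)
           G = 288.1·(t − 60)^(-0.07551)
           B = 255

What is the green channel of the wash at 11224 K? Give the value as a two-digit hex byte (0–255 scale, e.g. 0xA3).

0xD6

t = 11224/100 = 112.24; the t > 66 branch applies.
G = 288.1·(112.24 − 60)^(-0.07551) = 288.1·52.24^(-0.07551) = 288.1·0.74178 = 213.706.
Rounded: 214; in hex, 0xD6.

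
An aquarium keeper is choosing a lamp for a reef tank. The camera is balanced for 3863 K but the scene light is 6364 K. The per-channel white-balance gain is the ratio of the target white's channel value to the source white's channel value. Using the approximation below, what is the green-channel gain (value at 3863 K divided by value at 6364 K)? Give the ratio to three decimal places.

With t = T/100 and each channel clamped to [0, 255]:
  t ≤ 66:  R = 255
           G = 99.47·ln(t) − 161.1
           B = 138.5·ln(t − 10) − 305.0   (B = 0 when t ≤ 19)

0.803

At 6364 K (t = 63.64):
  G = 99.47·ln 63.64 − 161.1 = 99.47·4.1532 − 161.1 = 252.023.
At 3863 K (t = 38.63):
  G = 99.47·ln 38.63 − 161.1 = 99.47·3.6540 − 161.1 = 202.366.
Gain = 202.366 / 252.023 = 0.8030 → 0.803.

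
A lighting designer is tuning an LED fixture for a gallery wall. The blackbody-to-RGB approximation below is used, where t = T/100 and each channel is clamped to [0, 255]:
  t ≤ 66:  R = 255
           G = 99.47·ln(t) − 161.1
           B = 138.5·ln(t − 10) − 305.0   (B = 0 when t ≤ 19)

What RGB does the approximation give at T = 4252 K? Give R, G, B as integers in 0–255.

R=255, G=212, B=177

t = 4252/100 = 42.52; the t ≤ 66 branch applies.
R = 255 by definition for t ≤ 66.
G = 99.47·ln 42.52 − 161.1 = 99.47·3.7500 − 161.1 = 211.910.
B = 138.5·ln(42.52 − 10) − 305.0 = 138.5·ln 32.52 − 305.0 = 138.5·3.4819 − 305.0 = 177.237.
Rounded: (255, 212, 177).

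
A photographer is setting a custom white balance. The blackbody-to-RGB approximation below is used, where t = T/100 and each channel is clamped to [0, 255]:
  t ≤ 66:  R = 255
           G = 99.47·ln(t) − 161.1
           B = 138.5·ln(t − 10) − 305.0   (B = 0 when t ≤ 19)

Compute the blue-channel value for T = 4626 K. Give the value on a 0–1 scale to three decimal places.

0.754

t = 4626/100 = 46.26; the t ≤ 66 branch applies.
B = 138.5·ln(46.26 − 10) − 305.0 = 138.5·ln 36.26 − 305.0 = 138.5·3.5907 − 305.0 = 192.314.
On a 0–1 scale: 192.314/255 = 0.7542 → 0.754.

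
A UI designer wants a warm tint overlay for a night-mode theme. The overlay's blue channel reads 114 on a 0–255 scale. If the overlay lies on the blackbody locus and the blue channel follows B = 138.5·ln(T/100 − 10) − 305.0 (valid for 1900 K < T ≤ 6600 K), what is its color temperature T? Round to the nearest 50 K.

3050 K

ln(t − 10) = (114 + 305.0) / 138.5 = 3.0253.
t − 10 = e^3.0253 = 20.600, so t = 30.600.
T = 100·t = 3060 K → 3050 K to the nearest 50 K.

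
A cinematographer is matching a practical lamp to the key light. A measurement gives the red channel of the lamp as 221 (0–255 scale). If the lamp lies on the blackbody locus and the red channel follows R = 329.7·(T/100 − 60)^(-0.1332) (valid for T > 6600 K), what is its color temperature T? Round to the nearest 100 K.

(t − 60)^(-0.1332) = 221/329.7 = 0.67031.
t − 60 = 0.67031^(1/-0.1332) = 0.67031^(-7.508) = 20.149, so t = 80.149.
T = 100·t = 8015 K → 8000 K to the nearest 100 K.

8000 K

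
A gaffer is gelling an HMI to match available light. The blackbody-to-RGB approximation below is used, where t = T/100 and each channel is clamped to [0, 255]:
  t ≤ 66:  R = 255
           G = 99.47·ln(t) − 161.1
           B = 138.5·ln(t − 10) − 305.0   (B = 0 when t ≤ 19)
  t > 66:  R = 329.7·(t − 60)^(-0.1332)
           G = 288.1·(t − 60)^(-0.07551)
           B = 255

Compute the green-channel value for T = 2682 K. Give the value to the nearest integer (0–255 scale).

166

t = 2682/100 = 26.82; the t ≤ 66 branch applies.
G = 99.47·ln 26.82 − 161.1 = 99.47·3.2891 − 161.1 = 166.072.
Rounded: 166.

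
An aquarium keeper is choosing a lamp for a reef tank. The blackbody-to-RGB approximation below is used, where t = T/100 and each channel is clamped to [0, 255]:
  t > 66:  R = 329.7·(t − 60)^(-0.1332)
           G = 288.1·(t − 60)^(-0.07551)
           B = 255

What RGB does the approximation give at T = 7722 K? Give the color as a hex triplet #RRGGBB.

t = 7722/100 = 77.22; the t > 66 branch applies.
R = 329.7·(77.22 − 60)^(-0.1332) = 329.7·17.22^(-0.1332) = 329.7·0.68448 = 225.673.
G = 288.1·(77.22 − 60)^(-0.07551) = 288.1·17.22^(-0.07551) = 288.1·0.80662 = 232.386.
B = 255 by definition for t > 66.
Rounded: (226, 232, 255).
In hex: #E2E8FF.

#E2E8FF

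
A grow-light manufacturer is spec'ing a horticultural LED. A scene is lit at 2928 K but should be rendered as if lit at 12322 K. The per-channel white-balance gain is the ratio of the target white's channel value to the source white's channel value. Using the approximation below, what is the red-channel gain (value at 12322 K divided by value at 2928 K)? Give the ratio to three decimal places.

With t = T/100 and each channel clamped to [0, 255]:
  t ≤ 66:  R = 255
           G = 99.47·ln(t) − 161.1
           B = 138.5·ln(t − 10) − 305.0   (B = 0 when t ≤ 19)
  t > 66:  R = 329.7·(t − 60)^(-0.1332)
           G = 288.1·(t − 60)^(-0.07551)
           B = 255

At 2928 K (t = 29.28):
  R = 255 by definition for t ≤ 66.
At 12322 K (t = 123.22):
  R = 329.7·(123.22 − 60)^(-0.1332) = 329.7·63.22^(-0.1332) = 329.7·0.57561 = 189.778.
Gain = 189.778 / 255.000 = 0.7442 → 0.744.

0.744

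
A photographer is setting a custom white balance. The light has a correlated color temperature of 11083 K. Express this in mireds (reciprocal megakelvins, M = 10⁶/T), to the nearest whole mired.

90 mireds

M = 10⁶ / 11083 = 90.228 → 90 mireds.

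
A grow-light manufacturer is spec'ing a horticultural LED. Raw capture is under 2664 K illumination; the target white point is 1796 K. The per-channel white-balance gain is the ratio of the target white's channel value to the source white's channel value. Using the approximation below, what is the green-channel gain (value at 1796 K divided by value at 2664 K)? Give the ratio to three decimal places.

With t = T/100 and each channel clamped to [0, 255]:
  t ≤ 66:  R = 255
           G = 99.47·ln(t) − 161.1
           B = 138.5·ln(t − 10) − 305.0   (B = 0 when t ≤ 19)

0.763

At 2664 K (t = 26.64):
  G = 99.47·ln 26.64 − 161.1 = 99.47·3.2824 − 161.1 = 165.402.
At 1796 K (t = 17.96):
  G = 99.47·ln 17.96 − 161.1 = 99.47·2.8881 − 161.1 = 126.184.
Gain = 126.184 / 165.402 = 0.7629 → 0.763.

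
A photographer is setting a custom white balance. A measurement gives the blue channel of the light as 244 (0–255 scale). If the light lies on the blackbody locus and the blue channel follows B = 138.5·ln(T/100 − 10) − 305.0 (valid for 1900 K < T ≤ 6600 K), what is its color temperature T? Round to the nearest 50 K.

ln(t − 10) = (244 + 305.0) / 138.5 = 3.9639.
t − 10 = e^3.9639 = 52.662, so t = 62.662.
T = 100·t = 6266 K → 6250 K to the nearest 50 K.

6250 K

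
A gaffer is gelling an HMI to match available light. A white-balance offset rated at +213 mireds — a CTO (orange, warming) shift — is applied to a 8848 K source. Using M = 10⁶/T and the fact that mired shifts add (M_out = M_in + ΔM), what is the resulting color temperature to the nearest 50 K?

3050 K

M_in = 10⁶/8848 = 113.02 mireds.
M_out = 113.02 + (+213) = 326.02 mireds.
T_out = 10⁶/326.02 = 3067.3 K → 3050 K.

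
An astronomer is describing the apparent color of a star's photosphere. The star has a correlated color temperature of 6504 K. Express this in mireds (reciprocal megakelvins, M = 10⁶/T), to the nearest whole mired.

154 mireds

M = 10⁶ / 6504 = 153.752 → 154 mireds.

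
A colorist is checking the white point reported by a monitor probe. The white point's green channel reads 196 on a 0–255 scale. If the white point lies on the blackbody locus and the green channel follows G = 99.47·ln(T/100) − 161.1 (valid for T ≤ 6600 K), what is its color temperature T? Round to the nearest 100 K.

ln t = (196 + 161.1) / 99.47 = 3.5900.
t = e^3.5900 = 36.235.
T = 100·t = 3624 K → 3600 K to the nearest 100 K.

3600 K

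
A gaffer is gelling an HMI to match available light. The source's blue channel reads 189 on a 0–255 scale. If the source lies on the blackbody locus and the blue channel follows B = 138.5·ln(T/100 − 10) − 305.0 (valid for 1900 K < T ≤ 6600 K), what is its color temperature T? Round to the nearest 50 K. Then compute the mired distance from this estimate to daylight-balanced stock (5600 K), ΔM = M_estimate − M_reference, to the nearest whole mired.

+41 mireds

ln(t − 10) = (189 + 305.0) / 138.5 = 3.5668.
t − 10 = e^3.5668 = 35.403, so t = 45.403.
T = 100·t = 4540 K → 4550 K to the nearest 50 K.
M_estimate = 10⁶/4550 = 219.78; M_reference = 10⁶/5600 = 178.57.
ΔM = 219.78 − 178.57 = 41.21 → +41 mireds.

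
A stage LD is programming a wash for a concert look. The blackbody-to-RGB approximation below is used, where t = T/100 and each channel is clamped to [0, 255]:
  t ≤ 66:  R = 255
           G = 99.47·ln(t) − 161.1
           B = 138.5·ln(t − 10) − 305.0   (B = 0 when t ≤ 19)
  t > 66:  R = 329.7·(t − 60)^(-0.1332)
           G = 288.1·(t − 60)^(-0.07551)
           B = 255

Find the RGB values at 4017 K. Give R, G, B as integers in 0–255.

R=255, G=206, B=167

t = 4017/100 = 40.17; the t ≤ 66 branch applies.
R = 255 by definition for t ≤ 66.
G = 99.47·ln 40.17 − 161.1 = 99.47·3.6931 − 161.1 = 206.255.
B = 138.5·ln(40.17 − 10) − 305.0 = 138.5·ln 30.17 − 305.0 = 138.5·3.4068 − 305.0 = 166.848.
Rounded: (255, 206, 167).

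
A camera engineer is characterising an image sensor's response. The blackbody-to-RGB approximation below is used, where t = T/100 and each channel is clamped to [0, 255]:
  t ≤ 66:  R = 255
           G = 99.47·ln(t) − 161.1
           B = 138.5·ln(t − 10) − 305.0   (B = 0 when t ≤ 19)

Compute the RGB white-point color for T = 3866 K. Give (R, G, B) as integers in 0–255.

t = 3866/100 = 38.66; the t ≤ 66 branch applies.
R = 255 by definition for t ≤ 66.
G = 99.47·ln 38.66 − 161.1 = 99.47·3.6548 − 161.1 = 202.444.
B = 138.5·ln(38.66 − 10) − 305.0 = 138.5·ln 28.66 − 305.0 = 138.5·3.3555 − 305.0 = 159.737.
Rounded: (255, 202, 160).

(255, 202, 160)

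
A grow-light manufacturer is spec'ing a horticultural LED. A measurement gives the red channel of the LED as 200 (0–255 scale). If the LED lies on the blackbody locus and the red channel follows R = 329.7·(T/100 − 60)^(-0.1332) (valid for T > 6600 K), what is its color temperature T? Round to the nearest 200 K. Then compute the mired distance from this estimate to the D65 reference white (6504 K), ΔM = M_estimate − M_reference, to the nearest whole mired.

(t − 60)^(-0.1332) = 200/329.7 = 0.60661.
t − 60 = 0.60661^(1/-0.1332) = 0.60661^(-7.508) = 42.638, so t = 102.638.
T = 100·t = 10264 K → 10200 K to the nearest 200 K.
M_estimate = 10⁶/10200 = 98.04; M_reference = 10⁶/6504 = 153.75.
ΔM = 98.04 − 153.75 = -55.71 → -56 mireds.

-56 mireds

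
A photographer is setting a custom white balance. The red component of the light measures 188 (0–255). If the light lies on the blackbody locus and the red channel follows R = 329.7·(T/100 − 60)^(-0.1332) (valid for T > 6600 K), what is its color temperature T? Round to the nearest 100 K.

12800 K

(t − 60)^(-0.1332) = 188/329.7 = 0.57022.
t − 60 = 0.57022^(1/-0.1332) = 0.57022^(-7.508) = 67.848, so t = 127.848.
T = 100·t = 12785 K → 12800 K to the nearest 100 K.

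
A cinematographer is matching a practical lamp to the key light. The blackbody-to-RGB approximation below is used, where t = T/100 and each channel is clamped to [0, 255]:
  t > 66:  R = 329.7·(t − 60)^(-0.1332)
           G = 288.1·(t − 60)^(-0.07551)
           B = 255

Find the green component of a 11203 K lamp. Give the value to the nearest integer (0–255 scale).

t = 11203/100 = 112.03; the t > 66 branch applies.
G = 288.1·(112.03 − 60)^(-0.07551) = 288.1·52.03^(-0.07551) = 288.1·0.74200 = 213.771.
Rounded: 214.

214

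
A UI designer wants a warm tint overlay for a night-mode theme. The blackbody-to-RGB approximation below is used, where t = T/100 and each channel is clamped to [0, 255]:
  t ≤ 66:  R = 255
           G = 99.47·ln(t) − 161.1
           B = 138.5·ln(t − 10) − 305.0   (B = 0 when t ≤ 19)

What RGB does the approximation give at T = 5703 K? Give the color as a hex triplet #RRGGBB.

t = 5703/100 = 57.03; the t ≤ 66 branch applies.
R = 255 by definition for t ≤ 66.
G = 99.47·ln 57.03 − 161.1 = 99.47·4.0436 − 161.1 = 241.115.
B = 138.5·ln(57.03 − 10) − 305.0 = 138.5·ln 47.03 − 305.0 = 138.5·3.8508 − 305.0 = 228.334.
Rounded: (255, 241, 228).
In hex: #FFF1E4.

#FFF1E4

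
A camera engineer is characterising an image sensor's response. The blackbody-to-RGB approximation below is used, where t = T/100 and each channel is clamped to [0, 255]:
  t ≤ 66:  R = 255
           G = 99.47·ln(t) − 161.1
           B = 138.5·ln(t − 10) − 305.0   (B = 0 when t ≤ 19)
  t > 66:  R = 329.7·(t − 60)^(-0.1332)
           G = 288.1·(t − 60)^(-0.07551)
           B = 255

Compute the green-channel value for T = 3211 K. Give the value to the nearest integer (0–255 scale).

t = 3211/100 = 32.11; the t ≤ 66 branch applies.
G = 99.47·ln 32.11 − 161.1 = 99.47·3.4692 − 161.1 = 183.978.
Rounded: 184.

184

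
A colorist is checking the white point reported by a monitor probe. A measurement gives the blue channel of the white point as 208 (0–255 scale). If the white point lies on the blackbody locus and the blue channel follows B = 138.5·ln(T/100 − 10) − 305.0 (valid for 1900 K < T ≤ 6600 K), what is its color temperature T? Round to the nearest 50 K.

ln(t − 10) = (208 + 305.0) / 138.5 = 3.7040.
t − 10 = e^3.7040 = 40.608, so t = 50.608.
T = 100·t = 5061 K → 5050 K to the nearest 50 K.

5050 K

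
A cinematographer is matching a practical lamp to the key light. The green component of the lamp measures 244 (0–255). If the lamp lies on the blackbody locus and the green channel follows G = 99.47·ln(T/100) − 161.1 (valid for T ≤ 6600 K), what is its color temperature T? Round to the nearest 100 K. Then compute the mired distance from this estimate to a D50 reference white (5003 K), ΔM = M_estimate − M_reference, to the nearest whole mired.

-30 mireds

ln t = (244 + 161.1) / 99.47 = 4.0726.
t = e^4.0726 = 58.709.
T = 100·t = 5871 K → 5900 K to the nearest 100 K.
M_estimate = 10⁶/5900 = 169.49; M_reference = 10⁶/5003 = 199.88.
ΔM = 169.49 − 199.88 = -30.39 → -30 mireds.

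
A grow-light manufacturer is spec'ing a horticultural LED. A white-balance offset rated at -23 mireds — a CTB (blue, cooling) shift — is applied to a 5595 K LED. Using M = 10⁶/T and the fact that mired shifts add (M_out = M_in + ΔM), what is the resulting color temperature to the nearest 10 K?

M_in = 10⁶/5595 = 178.73 mireds.
M_out = 178.73 + (-23) = 155.73 mireds.
T_out = 10⁶/155.73 = 6421.3 K → 6420 K.

6420 K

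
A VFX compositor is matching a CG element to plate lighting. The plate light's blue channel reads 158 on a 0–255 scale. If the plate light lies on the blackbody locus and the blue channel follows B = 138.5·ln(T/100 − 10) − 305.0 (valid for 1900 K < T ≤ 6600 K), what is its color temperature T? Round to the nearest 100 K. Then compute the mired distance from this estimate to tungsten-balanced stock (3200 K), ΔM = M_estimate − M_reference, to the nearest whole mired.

ln(t − 10) = (158 + 305.0) / 138.5 = 3.3430.
t − 10 = e^3.3430 = 28.303, so t = 38.303.
T = 100·t = 3830 K → 3800 K to the nearest 100 K.
M_estimate = 10⁶/3800 = 263.16; M_reference = 10⁶/3200 = 312.50.
ΔM = 263.16 − 312.50 = -49.34 → -49 mireds.

-49 mireds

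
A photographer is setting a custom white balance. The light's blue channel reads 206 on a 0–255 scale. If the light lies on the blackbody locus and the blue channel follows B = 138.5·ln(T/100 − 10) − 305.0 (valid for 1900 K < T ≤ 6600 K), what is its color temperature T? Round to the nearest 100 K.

ln(t − 10) = (206 + 305.0) / 138.5 = 3.6895.
t − 10 = e^3.6895 = 40.026, so t = 50.026.
T = 100·t = 5003 K → 5000 K to the nearest 100 K.

5000 K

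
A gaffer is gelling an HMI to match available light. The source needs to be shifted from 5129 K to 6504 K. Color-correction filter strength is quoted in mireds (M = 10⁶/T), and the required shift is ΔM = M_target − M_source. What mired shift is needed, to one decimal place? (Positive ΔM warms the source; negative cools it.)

-41.2 mireds

M_source = 10⁶/5129 = 194.970; M_target = 10⁶/6504 = 153.752.
ΔM = 153.752 − 194.970 = -41.218 → -41.2 mireds, a cooling shift.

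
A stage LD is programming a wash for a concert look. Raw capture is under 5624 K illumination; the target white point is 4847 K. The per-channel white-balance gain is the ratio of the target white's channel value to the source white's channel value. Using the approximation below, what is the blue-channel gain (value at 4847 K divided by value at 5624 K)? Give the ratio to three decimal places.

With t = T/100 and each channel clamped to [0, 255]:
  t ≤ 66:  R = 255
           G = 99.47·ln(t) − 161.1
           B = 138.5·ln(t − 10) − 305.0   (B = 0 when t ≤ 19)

At 5624 K (t = 56.24):
  B = 138.5·ln(56.24 − 10) − 305.0 = 138.5·ln 46.24 − 305.0 = 138.5·3.8338 − 305.0 = 225.988.
At 4847 K (t = 48.47):
  B = 138.5·ln(48.47 − 10) − 305.0 = 138.5·ln 38.47 − 305.0 = 138.5·3.6499 − 305.0 = 200.508.
Gain = 200.508 / 225.988 = 0.8873 → 0.887.

0.887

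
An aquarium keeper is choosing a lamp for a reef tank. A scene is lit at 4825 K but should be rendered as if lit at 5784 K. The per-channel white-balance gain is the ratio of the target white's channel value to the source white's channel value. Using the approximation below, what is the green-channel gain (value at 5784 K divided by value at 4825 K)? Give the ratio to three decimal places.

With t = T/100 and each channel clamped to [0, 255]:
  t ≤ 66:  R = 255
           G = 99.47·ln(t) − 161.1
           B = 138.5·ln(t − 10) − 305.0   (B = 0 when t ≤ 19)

1.080

At 4825 K (t = 48.25):
  G = 99.47·ln 48.25 − 161.1 = 99.47·3.8764 − 161.1 = 224.485.
At 5784 K (t = 57.84):
  G = 99.47·ln 57.84 − 161.1 = 99.47·4.0577 − 161.1 = 242.517.
Gain = 242.517 / 224.485 = 1.0803 → 1.080.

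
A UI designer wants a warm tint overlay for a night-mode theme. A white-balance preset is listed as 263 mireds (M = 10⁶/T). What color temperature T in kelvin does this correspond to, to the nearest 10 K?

3800 K

T = 10⁶ / 263 = 3802.28 K → 3800 K.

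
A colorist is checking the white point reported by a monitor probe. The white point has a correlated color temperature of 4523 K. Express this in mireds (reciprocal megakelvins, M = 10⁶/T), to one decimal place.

M = 10⁶ / 4523 = 221.092 → 221.1 mireds.

221.1 mireds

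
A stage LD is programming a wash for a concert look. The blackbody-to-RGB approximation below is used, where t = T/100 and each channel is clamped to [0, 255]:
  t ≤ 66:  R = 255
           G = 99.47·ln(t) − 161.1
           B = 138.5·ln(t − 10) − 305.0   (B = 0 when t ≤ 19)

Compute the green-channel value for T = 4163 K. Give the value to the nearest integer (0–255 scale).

t = 4163/100 = 41.63; the t ≤ 66 branch applies.
G = 99.47·ln 41.63 − 161.1 = 99.47·3.7288 − 161.1 = 209.806.
Rounded: 210.

210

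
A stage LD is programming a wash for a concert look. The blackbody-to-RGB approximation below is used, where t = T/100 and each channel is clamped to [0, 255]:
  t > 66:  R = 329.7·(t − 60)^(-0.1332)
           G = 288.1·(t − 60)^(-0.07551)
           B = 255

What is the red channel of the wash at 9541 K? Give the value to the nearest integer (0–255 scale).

205

t = 9541/100 = 95.41; the t > 66 branch applies.
R = 329.7·(95.41 − 60)^(-0.1332) = 329.7·35.41^(-0.1332) = 329.7·0.62181 = 205.010.
Rounded: 205.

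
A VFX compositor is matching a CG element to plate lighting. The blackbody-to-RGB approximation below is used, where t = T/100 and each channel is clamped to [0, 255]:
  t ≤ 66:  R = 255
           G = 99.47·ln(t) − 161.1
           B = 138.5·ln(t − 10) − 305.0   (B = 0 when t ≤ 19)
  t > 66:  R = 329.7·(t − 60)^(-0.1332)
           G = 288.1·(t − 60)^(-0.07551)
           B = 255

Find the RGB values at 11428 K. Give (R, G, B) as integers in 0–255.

(194, 213, 255)

t = 11428/100 = 114.28; the t > 66 branch applies.
R = 329.7·(114.28 − 60)^(-0.1332) = 329.7·54.28^(-0.1332) = 329.7·0.58742 = 193.671.
G = 288.1·(114.28 − 60)^(-0.07551) = 288.1·54.28^(-0.07551) = 288.1·0.73963 = 213.089.
B = 255 by definition for t > 66.
Rounded: (194, 213, 255).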